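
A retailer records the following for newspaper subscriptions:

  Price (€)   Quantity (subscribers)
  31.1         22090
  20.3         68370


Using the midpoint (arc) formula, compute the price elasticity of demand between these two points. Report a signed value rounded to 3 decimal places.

%ΔQ = (68370 − 22090) / [(22090 + 68370)/2] = 46280/45230 = 1.023214…
%ΔP = (20.3 − 31.1) / [(31.1 + 20.3)/2] = -10.8/25.7 = -0.420233…
Arc Ed = %ΔQ / %ΔP = (46280/45230) / (-10.8/25.7) = -2.43487…

-2.435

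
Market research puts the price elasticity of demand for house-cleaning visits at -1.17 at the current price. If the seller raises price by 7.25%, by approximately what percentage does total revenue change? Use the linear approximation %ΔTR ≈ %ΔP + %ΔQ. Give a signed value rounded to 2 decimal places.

%ΔQ ≈ Ed × %ΔP = (-1.17) × (+7.25%) = -8.4825%
%ΔTR ≈ %ΔP + %ΔQ = (+7.25%) + (-8.4825%) = -1.2325%

-1.23%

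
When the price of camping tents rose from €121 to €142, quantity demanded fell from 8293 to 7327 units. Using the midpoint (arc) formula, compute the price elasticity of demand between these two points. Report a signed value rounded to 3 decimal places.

%ΔQ = (7327 − 8293) / [(8293 + 7327)/2] = -966/7810 = -0.123687…
%ΔP = (142 − 121) / [(121 + 142)/2] = 21/131.5 = 0.159695…
Arc Ed = %ΔQ / %ΔP = (-966/7810) / (21/131.5) = -0.77451…

-0.775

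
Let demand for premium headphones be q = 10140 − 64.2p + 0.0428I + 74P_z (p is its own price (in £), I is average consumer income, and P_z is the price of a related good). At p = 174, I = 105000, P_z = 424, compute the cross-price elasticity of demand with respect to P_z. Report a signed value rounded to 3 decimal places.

0.901

At the given values, q = 10140 − 64.2(174) + 0.0428(105000) + 74(424) = 34839.2.
∂q/∂P_z = 74.
E = (74) × (424/34839.2) = 0.90059…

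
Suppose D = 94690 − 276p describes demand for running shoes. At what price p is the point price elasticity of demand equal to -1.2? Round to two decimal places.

Ed = −276p/(94690 − 276p). Set this equal to -1.2:
276p = 1.2·(94690 − 276p) ⇒ 276p(1 + 1.2) = 1.2·94690
p = 1.2·94690 / (276·2.2) = 187.1343…

187.13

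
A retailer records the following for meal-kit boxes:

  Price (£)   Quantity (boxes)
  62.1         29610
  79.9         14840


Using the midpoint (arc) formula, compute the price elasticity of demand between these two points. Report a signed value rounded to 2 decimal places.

-2.65

%ΔQ = (14840 − 29610) / [(29610 + 14840)/2] = -14770/22225 = -0.664566…
%ΔP = (79.9 − 62.1) / [(62.1 + 79.9)/2] = 17.8/71 = 0.250704…
Arc Ed = %ΔQ / %ΔP = (-14770/22225) / (17.8/71) = -2.6508…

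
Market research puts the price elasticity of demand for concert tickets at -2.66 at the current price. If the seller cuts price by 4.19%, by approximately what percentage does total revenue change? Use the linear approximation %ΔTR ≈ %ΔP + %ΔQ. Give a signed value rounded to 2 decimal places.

+6.96%

%ΔQ ≈ Ed × %ΔP = (-2.66) × (-4.19%) = +11.1454%
%ΔTR ≈ %ΔP + %ΔQ = (-4.19%) + (+11.1454%) = +6.9554%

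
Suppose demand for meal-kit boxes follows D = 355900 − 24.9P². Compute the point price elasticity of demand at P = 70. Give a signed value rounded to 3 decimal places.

-1.043

dD/dP = −2·24.9·P = -3486. At P = 70, D = 233890.
Ed = (dD/dP)·(P/D) = (-3486) × (70/233890) = -1.04331…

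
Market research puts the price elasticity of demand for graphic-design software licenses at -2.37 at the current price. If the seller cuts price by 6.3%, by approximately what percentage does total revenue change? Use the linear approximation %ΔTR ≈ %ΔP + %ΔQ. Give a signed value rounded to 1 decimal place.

+8.6%

%ΔQ ≈ Ed × %ΔP = (-2.37) × (-6.3%) = +14.9310%
%ΔTR ≈ %ΔP + %ΔQ = (-6.3%) + (+14.9310%) = +8.6310%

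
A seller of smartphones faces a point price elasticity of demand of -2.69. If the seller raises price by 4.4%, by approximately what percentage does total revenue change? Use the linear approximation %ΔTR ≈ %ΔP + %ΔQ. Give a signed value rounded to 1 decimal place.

%ΔQ ≈ Ed × %ΔP = (-2.69) × (+4.4%) = -11.8360%
%ΔTR ≈ %ΔP + %ΔQ = (+4.4%) + (-11.8360%) = -7.4360%

-7.4%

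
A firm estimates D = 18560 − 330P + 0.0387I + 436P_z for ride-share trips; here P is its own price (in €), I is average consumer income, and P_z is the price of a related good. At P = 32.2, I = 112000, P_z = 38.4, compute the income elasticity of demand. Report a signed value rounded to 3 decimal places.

At the given values, D = 18560 − 330(32.2) + 0.0387(112000) + 436(38.4) = 29010.8.
∂D/∂I = 0.0387.
E = (0.0387) × (112000/29010.8) = 0.14940…

0.149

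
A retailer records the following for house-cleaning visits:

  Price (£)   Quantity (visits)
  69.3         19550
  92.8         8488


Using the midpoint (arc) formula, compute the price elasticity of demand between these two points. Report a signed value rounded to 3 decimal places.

-2.721

%ΔQ = (8488 − 19550) / [(19550 + 8488)/2] = -11062/14019 = -0.789071…
%ΔP = (92.8 − 69.3) / [(69.3 + 92.8)/2] = 23.5/81.05 = 0.289944…
Arc Ed = %ΔQ / %ΔP = (-11062/14019) / (23.5/81.05) = -2.72145…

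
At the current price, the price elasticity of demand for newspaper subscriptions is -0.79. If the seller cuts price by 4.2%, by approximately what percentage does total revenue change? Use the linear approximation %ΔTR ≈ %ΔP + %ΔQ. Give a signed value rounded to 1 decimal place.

-0.9%

%ΔQ ≈ Ed × %ΔP = (-0.79) × (-4.2%) = +3.3180%
%ΔTR ≈ %ΔP + %ΔQ = (-4.2%) + (+3.3180%) = -0.8820%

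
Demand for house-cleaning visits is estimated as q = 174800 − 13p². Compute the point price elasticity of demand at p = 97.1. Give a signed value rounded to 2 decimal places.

-4.69

dq/dp = −2·13·p = -2524.6. At p = 97.1, q = 52230.67.
Ed = (dq/dp)·(p/q) = (-2524.6) × (97.1/52230.67) = -4.6933…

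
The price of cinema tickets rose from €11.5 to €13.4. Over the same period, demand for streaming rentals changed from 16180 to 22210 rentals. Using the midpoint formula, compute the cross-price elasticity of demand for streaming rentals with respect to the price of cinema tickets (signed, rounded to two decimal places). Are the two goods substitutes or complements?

%ΔQ_{streaming rentals} = (22210 − 16180)/avg = 6030/19195 = 0.314144…
%ΔP_{cinema tickets} = (13.4 − 11.5)/avg = 1.9/12.45 = 0.152610…
E_cross = (6030/19195) / (1.9/12.45) = 2.0584…
E_cross > 0 ⇒ the goods are substitutes.

2.06; substitutes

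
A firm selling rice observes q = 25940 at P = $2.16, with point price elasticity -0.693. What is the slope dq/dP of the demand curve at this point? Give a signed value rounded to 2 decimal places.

-8322.42

Ed = (dq/dP)·(P/q) ⇒ dq/dP = Ed·q/P = (-0.693)·25940/2.16 = -8322.4166…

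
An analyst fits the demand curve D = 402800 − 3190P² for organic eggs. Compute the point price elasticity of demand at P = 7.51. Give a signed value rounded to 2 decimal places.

-1.61

dD/dP = −2·3190·P = -47913.8. At P = 7.51, D = 222883.681.
Ed = (dD/dP)·(P/D) = (-47913.8) × (7.51/222883.681) = -1.6144…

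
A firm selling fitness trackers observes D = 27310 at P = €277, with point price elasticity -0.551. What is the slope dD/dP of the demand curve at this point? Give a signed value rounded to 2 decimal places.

Ed = (dD/dP)·(P/D) ⇒ dD/dP = Ed·D/P = (-0.551)·27310/277 = -54.3242…

-54.32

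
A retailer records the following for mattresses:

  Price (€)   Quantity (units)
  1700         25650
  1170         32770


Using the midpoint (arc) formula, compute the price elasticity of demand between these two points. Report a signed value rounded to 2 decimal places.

-0.66

%ΔQ = (32770 − 25650) / [(25650 + 32770)/2] = 7120/29210 = 0.243752…
%ΔP = (1170 − 1700) / [(1700 + 1170)/2] = -530/1435 = -0.369337…
Arc Ed = %ΔQ / %ΔP = (7120/29210) / (-530/1435) = -0.6599…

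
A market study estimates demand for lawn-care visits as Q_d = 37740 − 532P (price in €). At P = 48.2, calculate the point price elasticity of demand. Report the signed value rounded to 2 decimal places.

-2.12

dQ_d/dP = −532. At P = 48.2, Q_d = 37740 − 532(48.2) = 12097.6.
Ed = (dQ_d/dP)·(P/Q_d) = −532 × (48.2/12097.6) = -2.1196…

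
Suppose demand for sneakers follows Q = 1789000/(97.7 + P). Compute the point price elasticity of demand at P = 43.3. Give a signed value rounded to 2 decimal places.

dQ/dP = −1789000/(97.7 + P)² = -89.9854. At P = 43.3, Q = 12687.9.
Ed = (dQ/dP)·(P/Q) = (-89.9854) × (43.3/12687.9) = -0.3070…

-0.31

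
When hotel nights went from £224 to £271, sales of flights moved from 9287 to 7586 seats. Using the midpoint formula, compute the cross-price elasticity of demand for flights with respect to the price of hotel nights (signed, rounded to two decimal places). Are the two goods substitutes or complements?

-1.06; complements

%ΔQ_{flights} = (7586 − 9287)/avg = -1701/8436.5 = -0.201623…
%ΔP_{hotel nights} = (271 − 224)/avg = 47/247.5 = 0.189898…
E_cross = (-1701/8436.5) / (47/247.5) = -1.0617…
E_cross < 0 ⇒ the goods are complements.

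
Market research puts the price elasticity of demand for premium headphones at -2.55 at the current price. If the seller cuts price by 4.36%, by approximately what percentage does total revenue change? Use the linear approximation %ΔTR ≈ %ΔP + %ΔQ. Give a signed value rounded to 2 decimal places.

%ΔQ ≈ Ed × %ΔP = (-2.55) × (-4.36%) = +11.1180%
%ΔTR ≈ %ΔP + %ΔQ = (-4.36%) + (+11.1180%) = +6.7580%

+6.76%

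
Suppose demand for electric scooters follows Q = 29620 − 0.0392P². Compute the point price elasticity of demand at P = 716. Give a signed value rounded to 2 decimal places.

dQ/dP = −2·0.0392·P = -56.1344. At P = 716, Q = 9523.8848.
Ed = (dQ/dP)·(P/Q) = (-56.1344) × (716/9523.8848) = -4.2201…

-4.22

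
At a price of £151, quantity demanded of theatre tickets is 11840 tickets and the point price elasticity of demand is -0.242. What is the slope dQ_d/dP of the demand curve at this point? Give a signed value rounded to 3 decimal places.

-18.975

Ed = (dQ_d/dP)·(P/Q_d) ⇒ dQ_d/dP = Ed·Q_d/P = (-0.242)·11840/151 = -18.97536…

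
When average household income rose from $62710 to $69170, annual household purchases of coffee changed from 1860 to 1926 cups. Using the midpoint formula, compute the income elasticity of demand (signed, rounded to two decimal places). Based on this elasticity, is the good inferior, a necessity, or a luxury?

0.36; necessity

%ΔQ = (1926 − 1860)/[( 1860 + 1926)/2] = 66/1893 = 0.034865…
%ΔIncome = (69170 − 62710)/[( 62710 + 69170)/2] = 6460/65940 = 0.097967…
E_income = (66/1893) / (6460/65940) = 0.3558…
0 < E_income < 1 ⇒ normal good, necessity.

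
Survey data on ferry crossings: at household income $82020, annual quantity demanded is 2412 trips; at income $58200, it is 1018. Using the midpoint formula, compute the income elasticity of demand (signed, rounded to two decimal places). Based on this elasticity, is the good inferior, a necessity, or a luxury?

%ΔQ = (1018 − 2412)/[( 2412 + 1018)/2] = -1394/1715 = -0.812827…
%ΔIncome = (58200 − 82020)/[( 82020 + 58200)/2] = -23820/70110 = -0.339751…
E_income = (-1394/1715) / (-23820/70110) = 2.3924…
E_income > 1 ⇒ normal good, luxury.

2.39; luxury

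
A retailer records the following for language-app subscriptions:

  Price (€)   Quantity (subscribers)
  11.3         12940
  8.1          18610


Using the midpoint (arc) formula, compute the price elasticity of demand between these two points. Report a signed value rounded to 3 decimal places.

%ΔQ = (18610 − 12940) / [(12940 + 18610)/2] = 5670/15775 = 0.359429…
%ΔP = (8.1 − 11.3) / [(11.3 + 8.1)/2] = -3.2/9.7 = -0.329896…
Arc Ed = %ΔQ / %ΔP = (5670/15775) / (-3.2/9.7) = -1.08952…

-1.090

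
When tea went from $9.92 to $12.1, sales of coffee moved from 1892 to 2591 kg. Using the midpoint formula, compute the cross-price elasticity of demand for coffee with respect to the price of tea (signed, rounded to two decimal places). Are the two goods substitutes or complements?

1.57; substitutes

%ΔQ_{coffee} = (2591 − 1892)/avg = 699/2241.5 = 0.311844…
%ΔP_{tea} = (12.1 − 9.92)/avg = 2.18/11.01 = 0.198001…
E_cross = (699/2241.5) / (2.18/11.01) = 1.5749…
E_cross > 0 ⇒ the goods are substitutes.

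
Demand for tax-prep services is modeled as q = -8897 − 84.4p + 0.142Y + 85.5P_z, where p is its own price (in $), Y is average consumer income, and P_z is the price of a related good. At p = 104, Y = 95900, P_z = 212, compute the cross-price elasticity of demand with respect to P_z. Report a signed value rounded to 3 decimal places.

1.288

At the given values, q = -8897 − 84.4(104) + 0.142(95900) + 85.5(212) = 14069.2.
∂q/∂P_z = 85.5.
E = (85.5) × (212/14069.2) = 1.28834…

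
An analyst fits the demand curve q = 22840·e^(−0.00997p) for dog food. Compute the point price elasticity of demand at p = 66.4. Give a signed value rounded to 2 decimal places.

-0.66

dq/dp = −0.00997·q = -117.459. At p = 66.4, q = 11781.2.
Ed = (dq/dp)·(p/q) = (-117.459) × (66.4/11781.2) = -0.6620…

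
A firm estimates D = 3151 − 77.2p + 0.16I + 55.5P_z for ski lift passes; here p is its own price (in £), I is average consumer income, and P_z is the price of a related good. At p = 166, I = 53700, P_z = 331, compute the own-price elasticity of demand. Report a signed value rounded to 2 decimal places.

At the given values, D = 3151 − 77.2(166) + 0.16(53700) + 55.5(331) = 17298.3.
∂D/∂p = −77.2.
E = (-77.2) × (166/17298.3) = -0.7408…

-0.74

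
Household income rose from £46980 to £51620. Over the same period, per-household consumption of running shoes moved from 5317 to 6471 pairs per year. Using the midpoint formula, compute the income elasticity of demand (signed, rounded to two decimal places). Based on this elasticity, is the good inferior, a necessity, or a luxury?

2.08; luxury

%ΔQ = (6471 − 5317)/[( 5317 + 6471)/2] = 1154/5894 = 0.195792…
%ΔIncome = (51620 − 46980)/[( 46980 + 51620)/2] = 4640/49300 = 0.094117…
E_income = (1154/5894) / (4640/49300) = 2.0802…
E_income > 1 ⇒ normal good, luxury.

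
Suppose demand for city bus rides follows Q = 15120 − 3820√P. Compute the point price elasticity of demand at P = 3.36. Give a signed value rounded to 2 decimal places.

dQ/dP = −3820/(2√P) = -1041.99. At P = 3.36, Q = 8117.82.
Ed = (dQ/dP)·(P/Q) = (-1041.99) × (3.36/8117.82) = -0.4312…

-0.43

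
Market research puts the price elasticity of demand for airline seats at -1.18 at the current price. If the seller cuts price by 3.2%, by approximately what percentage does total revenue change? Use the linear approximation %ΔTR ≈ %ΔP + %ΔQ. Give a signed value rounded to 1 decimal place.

%ΔQ ≈ Ed × %ΔP = (-1.18) × (-3.2%) = +3.7760%
%ΔTR ≈ %ΔP + %ΔQ = (-3.2%) + (+3.7760%) = +0.5760%

+0.6%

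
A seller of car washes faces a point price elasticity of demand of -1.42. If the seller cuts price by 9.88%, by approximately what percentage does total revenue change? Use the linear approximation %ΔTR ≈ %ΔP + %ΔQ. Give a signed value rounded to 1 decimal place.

%ΔQ ≈ Ed × %ΔP = (-1.42) × (-9.88%) = +14.0296%
%ΔTR ≈ %ΔP + %ΔQ = (-9.88%) + (+14.0296%) = +4.1496%

+4.1%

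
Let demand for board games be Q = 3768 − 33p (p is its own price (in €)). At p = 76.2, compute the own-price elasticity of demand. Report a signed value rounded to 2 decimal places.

-2.01

At the given values, Q = 3768 − 33(76.2) = 1253.4.
∂Q/∂p = −33.
E = (-33) × (76.2/1253.4) = -2.0062…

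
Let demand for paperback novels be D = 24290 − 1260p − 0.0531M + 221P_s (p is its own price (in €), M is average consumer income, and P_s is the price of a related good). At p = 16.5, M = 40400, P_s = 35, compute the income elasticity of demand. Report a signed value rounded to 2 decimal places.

-0.24

At the given values, D = 24290 − 1260(16.5) − 0.0531(40400) + 221(35) = 9089.76.
∂D/∂M = -0.0531.
E = (-0.0531) × (40400/9089.76) = -0.2360…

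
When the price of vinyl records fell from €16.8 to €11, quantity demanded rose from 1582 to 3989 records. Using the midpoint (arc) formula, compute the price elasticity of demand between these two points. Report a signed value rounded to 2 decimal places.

-2.07

%ΔQ = (3989 − 1582) / [(1582 + 3989)/2] = 2407/2785.5 = 0.864117…
%ΔP = (11 − 16.8) / [(16.8 + 11)/2] = -5.8/13.9 = -0.417266…
Arc Ed = %ΔQ / %ΔP = (2407/2785.5) / (-5.8/13.9) = -2.0709…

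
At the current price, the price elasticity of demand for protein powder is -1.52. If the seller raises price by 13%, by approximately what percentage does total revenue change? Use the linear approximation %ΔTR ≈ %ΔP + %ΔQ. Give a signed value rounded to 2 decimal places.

%ΔQ ≈ Ed × %ΔP = (-1.52) × (+13%) = -19.7600%
%ΔTR ≈ %ΔP + %ΔQ = (+13%) + (-19.7600%) = -6.7600%

-6.76%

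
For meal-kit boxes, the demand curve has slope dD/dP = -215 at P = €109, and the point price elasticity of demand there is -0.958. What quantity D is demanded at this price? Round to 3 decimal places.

Ed = (dD/dP)·(P/D) ⇒ D = (dD/dP)·P/Ed = (-215)·109/(-0.958) = 24462.42171…

24462.422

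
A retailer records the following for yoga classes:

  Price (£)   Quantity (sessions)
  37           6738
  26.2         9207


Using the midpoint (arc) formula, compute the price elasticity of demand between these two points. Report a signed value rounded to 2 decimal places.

-0.91

%ΔQ = (9207 − 6738) / [(6738 + 9207)/2] = 2469/7972.5 = 0.309689…
%ΔP = (26.2 − 37) / [(37 + 26.2)/2] = -10.8/31.6 = -0.341772…
Arc Ed = %ΔQ / %ΔP = (2469/7972.5) / (-10.8/31.6) = -0.9061…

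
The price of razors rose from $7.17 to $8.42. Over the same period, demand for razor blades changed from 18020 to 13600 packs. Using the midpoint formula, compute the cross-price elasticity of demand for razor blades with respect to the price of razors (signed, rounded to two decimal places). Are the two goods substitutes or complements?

%ΔQ_{razor blades} = (13600 − 18020)/avg = -4420/15810 = -0.279569…
%ΔP_{razors} = (8.42 − 7.17)/avg = 1.25/7.795 = 0.160359…
E_cross = (-4420/15810) / (1.25/7.795) = -1.7433…
E_cross < 0 ⇒ the goods are complements.

-1.74; complements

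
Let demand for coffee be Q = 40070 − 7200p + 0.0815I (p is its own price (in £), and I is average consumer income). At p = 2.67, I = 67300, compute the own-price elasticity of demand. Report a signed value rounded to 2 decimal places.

-0.73

At the given values, Q = 40070 − 7200(2.67) + 0.0815(67300) = 26330.95.
∂Q/∂p = −7200.
E = (-7200) × (2.67/26330.95) = -0.7300…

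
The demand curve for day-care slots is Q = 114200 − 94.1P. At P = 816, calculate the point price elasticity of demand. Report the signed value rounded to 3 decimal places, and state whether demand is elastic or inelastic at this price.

-2.052; elastic

dQ/dP = −94.1. At P = 816, Q = 114200 − 94.1(816) = 37414.4.
Ed = (dQ/dP)·(P/Q) = −94.1 × (816/37414.4) = -2.05230…
|Ed| = 2.052 > 1, so demand is elastic.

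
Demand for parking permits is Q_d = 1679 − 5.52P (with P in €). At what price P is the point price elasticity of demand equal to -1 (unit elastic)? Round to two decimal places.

152.08

Ed = −5.52P/(1679 − 5.52P). Set this equal to -1:
5.52P = 1·(1679 − 5.52P) ⇒ 5.52P(1 + 1) = 1·1679
P = 1·1679 / (5.52·2) = 152.0833…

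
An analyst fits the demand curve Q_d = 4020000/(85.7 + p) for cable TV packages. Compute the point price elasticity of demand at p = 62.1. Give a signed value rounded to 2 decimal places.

-0.42

dQ_d/dp = −4020000/(85.7 + p)² = -184.025. At p = 62.1, Q_d = 27198.9.
Ed = (dQ_d/dp)·(p/Q_d) = (-184.025) × (62.1/27198.9) = -0.4201…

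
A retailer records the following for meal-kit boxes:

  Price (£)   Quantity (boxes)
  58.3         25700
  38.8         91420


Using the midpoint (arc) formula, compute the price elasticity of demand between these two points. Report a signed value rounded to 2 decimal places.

-2.79

%ΔQ = (91420 − 25700) / [(25700 + 91420)/2] = 65720/58560 = 1.122267…
%ΔP = (38.8 − 58.3) / [(58.3 + 38.8)/2] = -19.5/48.55 = -0.401647…
Arc Ed = %ΔQ / %ΔP = (65720/58560) / (-19.5/48.55) = -2.7941…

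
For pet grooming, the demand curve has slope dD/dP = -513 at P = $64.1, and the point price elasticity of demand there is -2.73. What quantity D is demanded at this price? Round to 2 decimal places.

12045.16

Ed = (dD/dP)·(P/D) ⇒ D = (dD/dP)·P/Ed = (-513)·64.1/(-2.73) = 12045.1648…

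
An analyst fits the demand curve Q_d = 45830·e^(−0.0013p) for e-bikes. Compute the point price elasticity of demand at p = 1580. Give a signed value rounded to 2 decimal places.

dQ_d/dp = −0.0013·Q_d = -7.63928. At p = 1580, Q_d = 5876.37.
Ed = (dQ_d/dp)·(p/Q_d) = (-7.63928) × (1580/5876.37) = -2.054

-2.05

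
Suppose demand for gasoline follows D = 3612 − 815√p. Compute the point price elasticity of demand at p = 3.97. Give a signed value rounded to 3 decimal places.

-0.408

dD/dp = −815/(2√p) = -204.518. At p = 3.97, D = 1988.12.
Ed = (dD/dp)·(p/D) = (-204.518) × (3.97/1988.12) = -0.40839…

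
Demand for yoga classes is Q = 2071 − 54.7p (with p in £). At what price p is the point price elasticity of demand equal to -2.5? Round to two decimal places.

27.04

Ed = −54.7p/(2071 − 54.7p). Set this equal to -2.5:
54.7p = 2.5·(2071 − 54.7p) ⇒ 54.7p(1 + 2.5) = 2.5·2071
p = 2.5·2071 / (54.7·3.5) = 27.0436…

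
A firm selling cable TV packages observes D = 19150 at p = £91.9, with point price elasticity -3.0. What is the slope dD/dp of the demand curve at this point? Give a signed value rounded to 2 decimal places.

-625.14

Ed = (dD/dp)·(p/D) ⇒ dD/dp = Ed·D/p = (-3.0)·19150/91.9 = -625.1360…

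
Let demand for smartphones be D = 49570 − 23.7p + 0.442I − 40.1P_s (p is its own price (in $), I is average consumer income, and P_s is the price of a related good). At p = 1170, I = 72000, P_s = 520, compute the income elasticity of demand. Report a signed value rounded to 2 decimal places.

0.97

At the given values, D = 49570 − 23.7(1170) + 0.442(72000) − 40.1(520) = 32813.
∂D/∂I = 0.442.
E = (0.442) × (72000/32813) = 0.9698…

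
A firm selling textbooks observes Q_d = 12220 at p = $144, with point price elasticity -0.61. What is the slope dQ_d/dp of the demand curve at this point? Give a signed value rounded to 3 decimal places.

-51.765

Ed = (dQ_d/dp)·(p/Q_d) ⇒ dQ_d/dp = Ed·Q_d/p = (-0.61)·12220/144 = -51.76527…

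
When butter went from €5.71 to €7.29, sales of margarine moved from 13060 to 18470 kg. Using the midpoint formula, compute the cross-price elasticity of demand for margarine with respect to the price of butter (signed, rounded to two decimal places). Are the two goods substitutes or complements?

1.41; substitutes

%ΔQ_{margarine} = (18470 − 13060)/avg = 5410/15765 = 0.343165…
%ΔP_{butter} = (7.29 − 5.71)/avg = 1.58/6.5 = 0.243076…
E_cross = (5410/15765) / (1.58/6.5) = 1.4117…
E_cross > 0 ⇒ the goods are substitutes.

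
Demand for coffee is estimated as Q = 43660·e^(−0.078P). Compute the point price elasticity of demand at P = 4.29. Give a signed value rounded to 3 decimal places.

-0.335

dQ/dP = −0.078·Q = -2437. At P = 4.29, Q = 31243.5.
Ed = (dQ/dP)·(P/Q) = (-2437) × (4.29/31243.5) = -0.33462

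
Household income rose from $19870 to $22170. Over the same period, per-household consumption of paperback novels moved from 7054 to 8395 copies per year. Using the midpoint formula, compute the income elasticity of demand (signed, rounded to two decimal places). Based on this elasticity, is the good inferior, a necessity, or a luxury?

1.59; luxury

%ΔQ = (8395 − 7054)/[( 7054 + 8395)/2] = 1341/7724.5 = 0.173603…
%ΔIncome = (22170 − 19870)/[( 19870 + 22170)/2] = 2300/21020 = 0.109419…
E_income = (1341/7724.5) / (2300/21020) = 1.5865…
E_income > 1 ⇒ normal good, luxury.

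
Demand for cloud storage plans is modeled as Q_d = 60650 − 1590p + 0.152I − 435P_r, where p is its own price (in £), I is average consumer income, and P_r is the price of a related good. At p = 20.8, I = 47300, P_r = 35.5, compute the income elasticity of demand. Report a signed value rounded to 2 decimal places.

At the given values, Q_d = 60650 − 1590(20.8) + 0.152(47300) − 435(35.5) = 19325.1.
∂Q_d/∂I = 0.152.
E = (0.152) × (47300/19325.1) = 0.3720…

0.37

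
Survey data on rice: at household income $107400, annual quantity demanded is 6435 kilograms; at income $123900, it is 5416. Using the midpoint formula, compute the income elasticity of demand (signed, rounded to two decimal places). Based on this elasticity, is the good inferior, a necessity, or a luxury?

-1.21; inferior

%ΔQ = (5416 − 6435)/[( 6435 + 5416)/2] = -1019/5925.5 = -0.171968…
%ΔIncome = (123900 − 107400)/[( 107400 + 123900)/2] = 16500/115650 = 0.142671…
E_income = (-1019/5925.5) / (16500/115650) = -1.2053…
E_income < 0 ⇒ inferior good.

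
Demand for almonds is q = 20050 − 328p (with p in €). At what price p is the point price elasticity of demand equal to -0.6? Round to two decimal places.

Ed = −328p/(20050 − 328p). Set this equal to -0.6:
328p = 0.6·(20050 − 328p) ⇒ 328p(1 + 0.6) = 0.6·20050
p = 0.6·20050 / (328·1.6) = 22.9230…

22.92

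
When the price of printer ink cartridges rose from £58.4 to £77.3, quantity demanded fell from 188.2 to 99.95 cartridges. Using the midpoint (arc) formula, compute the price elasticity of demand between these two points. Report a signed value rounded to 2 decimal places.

%ΔQ = (99.95 − 188.2) / [(188.2 + 99.95)/2] = -88.25/144.075 = -0.612528…
%ΔP = (77.3 − 58.4) / [(58.4 + 77.3)/2] = 18.9/67.85 = 0.278555…
Arc Ed = %ΔQ / %ΔP = (-88.25/144.075) / (18.9/67.85) = -2.1989…

-2.20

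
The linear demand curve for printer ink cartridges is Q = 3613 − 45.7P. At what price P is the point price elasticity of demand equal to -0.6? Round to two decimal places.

29.65

Ed = −45.7P/(3613 − 45.7P). Set this equal to -0.6:
45.7P = 0.6·(3613 − 45.7P) ⇒ 45.7P(1 + 0.6) = 0.6·3613
P = 0.6·3613 / (45.7·1.6) = 29.6471…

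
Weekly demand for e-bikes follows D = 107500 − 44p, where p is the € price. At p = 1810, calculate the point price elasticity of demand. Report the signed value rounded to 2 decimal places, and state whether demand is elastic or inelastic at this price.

-2.86; elastic

dD/dp = −44. At p = 1810, D = 107500 − 44(1810) = 27860.
Ed = (dD/dp)·(p/D) = −44 × (1810/27860) = -2.8585…
|Ed| = 2.86 > 1, so demand is elastic.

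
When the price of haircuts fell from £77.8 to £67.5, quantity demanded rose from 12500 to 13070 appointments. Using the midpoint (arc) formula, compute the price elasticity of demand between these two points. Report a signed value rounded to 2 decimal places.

-0.31

%ΔQ = (13070 − 12500) / [(12500 + 13070)/2] = 570/12785 = 0.044583…
%ΔP = (67.5 − 77.8) / [(77.8 + 67.5)/2] = -10.3/72.65 = -0.141775…
Arc Ed = %ΔQ / %ΔP = (570/12785) / (-10.3/72.65) = -0.3144…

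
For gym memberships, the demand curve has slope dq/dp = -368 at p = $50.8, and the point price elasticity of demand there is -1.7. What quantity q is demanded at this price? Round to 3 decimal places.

10996.706

Ed = (dq/dp)·(p/q) ⇒ q = (dq/dp)·p/Ed = (-368)·50.8/(-1.7) = 10996.70588…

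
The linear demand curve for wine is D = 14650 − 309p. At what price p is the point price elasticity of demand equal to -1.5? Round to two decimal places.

28.45

Ed = −309p/(14650 − 309p). Set this equal to -1.5:
309p = 1.5·(14650 − 309p) ⇒ 309p(1 + 1.5) = 1.5·14650
p = 1.5·14650 / (309·2.5) = 28.4466…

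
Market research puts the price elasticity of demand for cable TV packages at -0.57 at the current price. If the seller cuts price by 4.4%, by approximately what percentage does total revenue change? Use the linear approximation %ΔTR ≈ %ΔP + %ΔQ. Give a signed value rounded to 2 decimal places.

-1.89%

%ΔQ ≈ Ed × %ΔP = (-0.57) × (-4.4%) = +2.5080%
%ΔTR ≈ %ΔP + %ΔQ = (-4.4%) + (+2.5080%) = -1.8920%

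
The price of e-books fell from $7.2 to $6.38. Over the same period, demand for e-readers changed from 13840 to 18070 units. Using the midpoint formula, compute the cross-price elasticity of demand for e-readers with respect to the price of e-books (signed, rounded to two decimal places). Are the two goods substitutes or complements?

%ΔQ_{e-readers} = (18070 − 13840)/avg = 4230/15955 = 0.265120…
%ΔP_{e-books} = (6.38 − 7.2)/avg = -0.82/6.79 = -0.120765…
E_cross = (4230/15955) / (-0.82/6.79) = -2.1953…
E_cross < 0 ⇒ the goods are complements.

-2.20; complements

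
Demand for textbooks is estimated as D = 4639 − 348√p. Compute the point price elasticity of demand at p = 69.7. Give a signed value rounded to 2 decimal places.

-0.84

dD/dp = −348/(2√p) = -20.8417. At p = 69.7, D = 1733.67.
Ed = (dD/dp)·(p/D) = (-20.8417) × (69.7/1733.67) = -0.8379…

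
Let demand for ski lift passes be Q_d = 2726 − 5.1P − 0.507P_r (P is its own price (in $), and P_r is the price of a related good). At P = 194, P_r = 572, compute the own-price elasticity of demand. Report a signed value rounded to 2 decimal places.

At the given values, Q_d = 2726 − 5.1(194) − 0.507(572) = 1446.596.
∂Q_d/∂P = −5.1.
E = (-5.1) × (194/1446.596) = -0.6839…

-0.68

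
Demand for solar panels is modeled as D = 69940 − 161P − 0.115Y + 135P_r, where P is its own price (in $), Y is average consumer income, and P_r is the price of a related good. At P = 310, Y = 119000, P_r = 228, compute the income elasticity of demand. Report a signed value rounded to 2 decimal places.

-0.37

At the given values, D = 69940 − 161(310) − 0.115(119000) + 135(228) = 37125.
∂D/∂Y = -0.115.
E = (-0.115) × (119000/37125) = -0.3686…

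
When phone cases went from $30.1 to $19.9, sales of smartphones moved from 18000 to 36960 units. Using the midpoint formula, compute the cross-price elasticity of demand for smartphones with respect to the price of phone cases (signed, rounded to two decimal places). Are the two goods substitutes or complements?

%ΔQ_{smartphones} = (36960 − 18000)/avg = 18960/27480 = 0.689956…
%ΔP_{phone cases} = (19.9 − 30.1)/avg = -10.2/25 = -0.408
E_cross = (18960/27480) / (-10.2/25) = -1.6910…
E_cross < 0 ⇒ the goods are complements.

-1.69; complements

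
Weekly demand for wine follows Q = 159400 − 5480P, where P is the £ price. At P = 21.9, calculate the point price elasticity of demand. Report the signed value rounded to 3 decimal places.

-3.047

dQ/dP = −5480. At P = 21.9, Q = 159400 − 5480(21.9) = 39388.
Ed = (dQ/dP)·(P/Q) = −5480 × (21.9/39388) = -3.04691…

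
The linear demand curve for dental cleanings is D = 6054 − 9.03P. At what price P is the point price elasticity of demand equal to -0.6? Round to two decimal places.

Ed = −9.03P/(6054 − 9.03P). Set this equal to -0.6:
9.03P = 0.6·(6054 − 9.03P) ⇒ 9.03P(1 + 0.6) = 0.6·6054
P = 0.6·6054 / (9.03·1.6) = 251.4119…

251.41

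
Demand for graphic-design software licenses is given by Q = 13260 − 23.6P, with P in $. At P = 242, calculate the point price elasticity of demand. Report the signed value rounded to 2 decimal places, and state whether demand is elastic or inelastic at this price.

-0.76; inelastic

dQ/dP = −23.6. At P = 242, Q = 13260 − 23.6(242) = 7548.8.
Ed = (dQ/dP)·(P/Q) = −23.6 × (242/7548.8) = -0.7565…
|Ed| = 0.76 < 1, so demand is inelastic.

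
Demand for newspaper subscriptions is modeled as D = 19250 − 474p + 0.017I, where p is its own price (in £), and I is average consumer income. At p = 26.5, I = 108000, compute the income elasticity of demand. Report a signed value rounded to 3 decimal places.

0.215

At the given values, D = 19250 − 474(26.5) + 0.017(108000) = 8525.
∂D/∂I = 0.017.
E = (0.017) × (108000/8525) = 0.21536…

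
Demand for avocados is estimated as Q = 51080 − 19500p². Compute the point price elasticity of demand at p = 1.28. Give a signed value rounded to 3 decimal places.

dQ/dp = −2·19500·p = -49920. At p = 1.28, Q = 19131.2.
Ed = (dQ/dp)·(p/Q) = (-49920) × (1.28/19131.2) = -3.33996…

-3.340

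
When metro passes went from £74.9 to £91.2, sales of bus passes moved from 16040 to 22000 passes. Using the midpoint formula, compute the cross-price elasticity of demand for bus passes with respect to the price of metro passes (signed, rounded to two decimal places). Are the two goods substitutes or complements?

1.60; substitutes

%ΔQ_{bus passes} = (22000 − 16040)/avg = 5960/19020 = 0.313354…
%ΔP_{metro passes} = (91.2 − 74.9)/avg = 16.3/83.05 = 0.196267…
E_cross = (5960/19020) / (16.3/83.05) = 1.5965…
E_cross > 0 ⇒ the goods are substitutes.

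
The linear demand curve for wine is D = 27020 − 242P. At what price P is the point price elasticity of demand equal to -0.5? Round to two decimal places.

37.22

Ed = −242P/(27020 − 242P). Set this equal to -0.5:
242P = 0.5·(27020 − 242P) ⇒ 242P(1 + 0.5) = 0.5·27020
P = 0.5·27020 / (242·1.5) = 37.2176…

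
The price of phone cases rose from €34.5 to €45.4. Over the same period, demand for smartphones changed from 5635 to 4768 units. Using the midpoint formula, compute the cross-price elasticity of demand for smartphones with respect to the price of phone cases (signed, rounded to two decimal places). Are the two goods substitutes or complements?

-0.61; complements

%ΔQ_{smartphones} = (4768 − 5635)/avg = -867/5201.5 = -0.166682…
%ΔP_{phone cases} = (45.4 − 34.5)/avg = 10.9/39.95 = 0.272841…
E_cross = (-867/5201.5) / (10.9/39.95) = -0.6109…
E_cross < 0 ⇒ the goods are complements.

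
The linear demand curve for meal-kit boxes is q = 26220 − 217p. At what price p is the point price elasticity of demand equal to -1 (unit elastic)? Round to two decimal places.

60.41

Ed = −217p/(26220 − 217p). Set this equal to -1:
217p = 1·(26220 − 217p) ⇒ 217p(1 + 1) = 1·26220
p = 1·26220 / (217·2) = 60.4147…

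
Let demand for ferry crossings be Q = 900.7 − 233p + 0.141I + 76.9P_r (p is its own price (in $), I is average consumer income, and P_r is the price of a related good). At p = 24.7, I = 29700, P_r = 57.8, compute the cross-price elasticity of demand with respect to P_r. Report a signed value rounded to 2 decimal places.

At the given values, Q = 900.7 − 233(24.7) + 0.141(29700) + 76.9(57.8) = 3778.12.
∂Q/∂P_r = 76.9.
E = (76.9) × (57.8/3778.12) = 1.1764…

1.18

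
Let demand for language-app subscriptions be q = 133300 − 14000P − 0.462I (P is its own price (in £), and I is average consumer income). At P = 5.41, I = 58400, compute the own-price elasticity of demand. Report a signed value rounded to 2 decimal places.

-2.48

At the given values, q = 133300 − 14000(5.41) − 0.462(58400) = 30579.2.
∂q/∂P = −14000.
E = (-14000) × (5.41/30579.2) = -2.4768…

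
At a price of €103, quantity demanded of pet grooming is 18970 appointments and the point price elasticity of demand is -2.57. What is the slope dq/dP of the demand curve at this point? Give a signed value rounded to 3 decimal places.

-473.329

Ed = (dq/dP)·(P/q) ⇒ dq/dP = Ed·q/P = (-2.57)·18970/103 = -473.32912…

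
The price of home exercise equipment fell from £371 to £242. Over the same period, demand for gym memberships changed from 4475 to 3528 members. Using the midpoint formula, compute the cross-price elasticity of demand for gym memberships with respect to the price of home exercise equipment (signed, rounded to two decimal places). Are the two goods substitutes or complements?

%ΔQ_{gym memberships} = (3528 − 4475)/avg = -947/4001.5 = -0.236661…
%ΔP_{home exercise equipment} = (242 − 371)/avg = -129/306.5 = -0.420880…
E_cross = (-947/4001.5) / (-129/306.5) = 0.5622…
E_cross > 0 ⇒ the goods are substitutes.

0.56; substitutes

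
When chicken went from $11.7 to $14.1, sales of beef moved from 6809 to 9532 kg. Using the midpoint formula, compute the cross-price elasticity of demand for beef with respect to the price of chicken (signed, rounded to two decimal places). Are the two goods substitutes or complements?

%ΔQ_{beef} = (9532 − 6809)/avg = 2723/8170.5 = 0.333272…
%ΔP_{chicken} = (14.1 − 11.7)/avg = 2.4/12.9 = 0.186046…
E_cross = (2723/8170.5) / (2.4/12.9) = 1.7913…
E_cross > 0 ⇒ the goods are substitutes.

1.79; substitutes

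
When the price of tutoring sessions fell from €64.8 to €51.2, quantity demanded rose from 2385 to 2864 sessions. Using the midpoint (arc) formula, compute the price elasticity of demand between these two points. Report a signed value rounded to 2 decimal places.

%ΔQ = (2864 − 2385) / [(2385 + 2864)/2] = 479/2624.5 = 0.182510…
%ΔP = (51.2 − 64.8) / [(64.8 + 51.2)/2] = -13.6/58 = -0.234482…
Arc Ed = %ΔQ / %ΔP = (479/2624.5) / (-13.6/58) = -0.7783…

-0.78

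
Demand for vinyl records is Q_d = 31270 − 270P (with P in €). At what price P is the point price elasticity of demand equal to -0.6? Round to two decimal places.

43.43

Ed = −270P/(31270 − 270P). Set this equal to -0.6:
270P = 0.6·(31270 − 270P) ⇒ 270P(1 + 0.6) = 0.6·31270
P = 0.6·31270 / (270·1.6) = 43.4305…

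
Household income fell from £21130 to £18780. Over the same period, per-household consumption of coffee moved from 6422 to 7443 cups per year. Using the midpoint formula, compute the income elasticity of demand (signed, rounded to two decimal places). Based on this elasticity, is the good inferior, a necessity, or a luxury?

-1.25; inferior

%ΔQ = (7443 − 6422)/[( 6422 + 7443)/2] = 1021/6932.5 = 0.147277…
%ΔIncome = (18780 − 21130)/[( 21130 + 18780)/2] = -2350/19955 = -0.117764…
E_income = (1021/6932.5) / (-2350/19955) = -1.2506…
E_income < 0 ⇒ inferior good.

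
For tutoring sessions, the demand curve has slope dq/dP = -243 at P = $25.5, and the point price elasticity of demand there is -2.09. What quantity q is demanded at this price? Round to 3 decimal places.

Ed = (dq/dP)·(P/q) ⇒ q = (dq/dP)·P/Ed = (-243)·25.5/(-2.09) = 2964.83253…

2964.833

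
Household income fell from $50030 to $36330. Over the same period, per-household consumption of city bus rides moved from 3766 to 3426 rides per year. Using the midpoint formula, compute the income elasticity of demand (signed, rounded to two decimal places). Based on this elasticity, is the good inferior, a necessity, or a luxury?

0.30; necessity

%ΔQ = (3426 − 3766)/[( 3766 + 3426)/2] = -340/3596 = -0.094549…
%ΔIncome = (36330 − 50030)/[( 50030 + 36330)/2] = -13700/43180 = -0.317276…
E_income = (-340/3596) / (-13700/43180) = 0.2980…
0 < E_income < 1 ⇒ normal good, necessity.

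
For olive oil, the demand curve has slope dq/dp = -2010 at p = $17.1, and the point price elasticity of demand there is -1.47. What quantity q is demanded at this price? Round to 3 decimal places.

23381.633

Ed = (dq/dp)·(p/q) ⇒ q = (dq/dp)·p/Ed = (-2010)·17.1/(-1.47) = 23381.63265…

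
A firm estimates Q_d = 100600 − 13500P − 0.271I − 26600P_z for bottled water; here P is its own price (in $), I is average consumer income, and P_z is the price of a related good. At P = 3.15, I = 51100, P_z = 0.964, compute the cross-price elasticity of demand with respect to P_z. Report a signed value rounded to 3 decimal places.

At the given values, Q_d = 100600 − 13500(3.15) − 0.271(51100) − 26600(0.964) = 18584.5.
∂Q_d/∂P_z = -26600.
E = (-26600) × (0.964/18584.5) = -1.37977…

-1.380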